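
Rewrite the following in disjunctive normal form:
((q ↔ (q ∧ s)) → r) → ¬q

(q ∧ s ∧ ¬r) ∨ ¬q

((q ↔ (q ∧ s)) → r) → ¬q
≡ ¬((q ↔ (q ∧ s)) → r) ∨ ¬q   [eliminate →]
≡ ¬(¬(q ↔ (q ∧ s)) ∨ r) ∨ ¬q   [eliminate →]
≡ ¬(¬((q → (q ∧ s)) ∧ ((q ∧ s) → q)) ∨ r) ∨ ¬q   [eliminate ↔]
≡ ¬(¬((¬q ∨ (q ∧ s)) ∧ ((q ∧ s) → q)) ∨ r) ∨ ¬q   [eliminate →]
≡ ¬(¬((¬q ∨ (q ∧ s)) ∧ (¬(q ∧ s) ∨ q)) ∨ r) ∨ ¬q   [eliminate →]
≡ (¬¬((¬q ∨ (q ∧ s)) ∧ (¬(q ∧ s) ∨ q)) ∧ ¬r) ∨ ¬q   [De Morgan]
≡ ((¬q ∨ (q ∧ s)) ∧ (¬(q ∧ s) ∨ q) ∧ ¬r) ∨ ¬q   [double negation]
≡ ((¬q ∨ (q ∧ s)) ∧ (¬q ∨ ¬s ∨ q) ∧ ¬r) ∨ ¬q   [De Morgan]
≡ (¬q ∧ ¬q ∧ ¬r) ∨ (¬q ∧ ¬s ∧ ¬r) ∨ (¬q ∧ q ∧ ¬r) ∨ (q ∧ s ∧ ¬q ∧ ¬r) ∨ (q ∧ s ∧ ¬s ∧ ¬r) ∨ (q ∧ s ∧ q ∧ ¬r) ∨ ¬q   [distribute ∧ over ∨]
≡ (q ∧ s ∧ ¬r) ∨ ¬q   [simplify]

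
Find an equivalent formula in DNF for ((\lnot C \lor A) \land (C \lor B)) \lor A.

((\lnot C \lor A) \land (C \lor B)) \lor A
≡ (\lnot C \land C) \lor (\lnot C \land B) \lor (A \land C) \lor (A \land B) \lor A   (distribute \land over \lor)
≡ (\lnot C \land B) \lor A   (simplify)

(\lnot C \land B) \lor A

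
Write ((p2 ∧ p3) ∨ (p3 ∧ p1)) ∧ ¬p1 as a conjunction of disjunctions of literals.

(p2 ∨ p1) ∧ p3 ∧ ¬p1

((p2 ∧ p3) ∨ (p3 ∧ p1)) ∧ ¬p1
= (p2 ∨ p3) ∧ (p2 ∨ p1) ∧ (p3 ∨ p3) ∧ (p3 ∨ p1) ∧ ¬p1   [distribute ∨ over ∧]
= (p2 ∨ p1) ∧ p3 ∧ ¬p1   [simplify]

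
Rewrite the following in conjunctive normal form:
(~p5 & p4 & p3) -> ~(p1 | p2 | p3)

(~p5 & p4 & p3) -> ~(p1 | p2 | p3)
= ~(~p5 & p4 & p3) | ~(p1 | p2 | p3)   — eliminate ->
= ~~p5 | ~p4 | ~p3 | ~(p1 | p2 | p3)   — De Morgan
= p5 | ~p4 | ~p3 | ~(p1 | p2 | p3)   — double negation
= p5 | ~p4 | ~p3 | (~p1 & ~p2 & ~p3)   — De Morgan
= (p5 | ~p4 | ~p3 | ~p1) & (p5 | ~p4 | ~p3 | ~p2) & (p5 | ~p4 | ~p3 | ~p3)   — distribute | over &
= p5 | ~p4 | ~p3   — simplify

p5 | ~p4 | ~p3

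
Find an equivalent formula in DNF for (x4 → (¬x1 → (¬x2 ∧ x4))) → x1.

(x4 ∧ ¬x1 ∧ x2) ∨ x1

(x4 → (¬x1 → (¬x2 ∧ x4))) → x1
≡ ¬(x4 → (¬x1 → (¬x2 ∧ x4))) ∨ x1   (eliminate →)
≡ ¬(¬x4 ∨ (¬x1 → (¬x2 ∧ x4))) ∨ x1   (eliminate →)
≡ ¬(¬x4 ∨ ¬¬x1 ∨ (¬x2 ∧ x4)) ∨ x1   (eliminate →)
≡ (¬¬x4 ∧ ¬¬¬x1 ∧ ¬(¬x2 ∧ x4)) ∨ x1   (De Morgan)
≡ (x4 ∧ ¬¬¬x1 ∧ ¬(¬x2 ∧ x4)) ∨ x1   (double negation)
≡ (x4 ∧ ¬x1 ∧ ¬(¬x2 ∧ x4)) ∨ x1   (double negation)
≡ (x4 ∧ ¬x1 ∧ (¬¬x2 ∨ ¬x4)) ∨ x1   (De Morgan)
≡ (x4 ∧ ¬x1 ∧ (x2 ∨ ¬x4)) ∨ x1   (double negation)
≡ (x4 ∧ ¬x1 ∧ x2) ∨ (x4 ∧ ¬x1 ∧ ¬x4) ∨ x1   (distribute ∧ over ∨)
≡ (x4 ∧ ¬x1 ∧ x2) ∨ x1   (simplify)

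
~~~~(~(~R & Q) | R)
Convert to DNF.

R | ~Q

~~~~(~(~R & Q) | R)
≡ ~~(~(~R & Q) | R)   — double negation
≡ ~(~R & Q) | R   — double negation
≡ ~~R | ~Q | R   — De Morgan
≡ R | ~Q | R   — double negation
≡ R | ~Q   — simplify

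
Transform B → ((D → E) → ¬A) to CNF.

B → ((D → E) → ¬A)
≡ ¬B ∨ ((D → E) → ¬A)   — eliminate →
≡ ¬B ∨ ¬(D → E) ∨ ¬A   — eliminate →
≡ ¬B ∨ ¬(¬D ∨ E) ∨ ¬A   — eliminate →
≡ ¬B ∨ (¬¬D ∧ ¬E) ∨ ¬A   — De Morgan
≡ ¬B ∨ (D ∧ ¬E) ∨ ¬A   — double negation
≡ (¬B ∨ D ∨ ¬A) ∧ (¬B ∨ ¬E ∨ ¬A)   — distribute ∨ over ∧

(¬B ∨ D ∨ ¬A) ∧ (¬B ∨ ¬E ∨ ¬A)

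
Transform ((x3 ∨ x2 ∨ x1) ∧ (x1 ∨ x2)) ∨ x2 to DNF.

((x3 ∨ x2 ∨ x1) ∧ (x1 ∨ x2)) ∨ x2
= (x3 ∧ x1) ∨ (x3 ∧ x2) ∨ (x2 ∧ x1) ∨ (x2 ∧ x2) ∨ (x1 ∧ x1) ∨ (x1 ∧ x2) ∨ x2   [distribute ∧ over ∨]
= x2 ∨ x1   [simplify]

x2 ∨ x1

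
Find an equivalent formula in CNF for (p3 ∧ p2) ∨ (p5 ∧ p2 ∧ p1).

(p3 ∨ p5) ∧ (p3 ∨ p1) ∧ p2

(p3 ∧ p2) ∨ (p5 ∧ p2 ∧ p1)
≡ (p3 ∨ p5) ∧ (p3 ∨ p2) ∧ (p3 ∨ p1) ∧ (p2 ∨ p5) ∧ (p2 ∨ p2) ∧ (p2 ∨ p1)   (distribute ∨ over ∧)
≡ (p3 ∨ p5) ∧ (p3 ∨ p1) ∧ p2   (simplify)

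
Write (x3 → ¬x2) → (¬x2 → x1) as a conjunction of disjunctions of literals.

(x3 → ¬x2) → (¬x2 → x1)
≡ ¬(x3 → ¬x2) ∨ (¬x2 → x1)   [eliminate →]
≡ ¬(¬x3 ∨ ¬x2) ∨ (¬x2 → x1)   [eliminate →]
≡ ¬(¬x3 ∨ ¬x2) ∨ ¬¬x2 ∨ x1   [eliminate →]
≡ (¬¬x3 ∧ ¬¬x2) ∨ ¬¬x2 ∨ x1   [De Morgan]
≡ (x3 ∧ ¬¬x2) ∨ ¬¬x2 ∨ x1   [double negation]
≡ (x3 ∧ x2) ∨ ¬¬x2 ∨ x1   [double negation]
≡ (x3 ∧ x2) ∨ x2 ∨ x1   [double negation]
≡ (x3 ∨ x2 ∨ x1) ∧ (x2 ∨ x2 ∨ x1)   [distribute ∨ over ∧]
≡ x2 ∨ x1   [simplify]

x2 ∨ x1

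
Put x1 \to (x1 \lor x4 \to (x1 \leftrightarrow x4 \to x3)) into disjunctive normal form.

x1 \to (x1 \lor x4 \to (x1 \leftrightarrow x4 \to x3))
≡ \lnot x1 \lor (x1 \lor x4 \to (x1 \leftrightarrow x4 \to x3))   — eliminate \to
≡ \lnot x1 \lor \lnot (x1 \lor x4) \lor (x1 \leftrightarrow x4 \to x3)   — eliminate \to
≡ \lnot x1 \lor \lnot (x1 \lor x4) \lor (x1 \to (x4 \to x3)) \land ((x4 \to x3) \to x1)   — eliminate \leftrightarrow
≡ \lnot x1 \lor \lnot (x1 \lor x4) \lor (\lnot x1 \lor (x4 \to x3)) \land ((x4 \to x3) \to x1)   — eliminate \to
≡ \lnot x1 \lor \lnot (x1 \lor x4) \lor (\lnot x1 \lor \lnot x4 \lor x3) \land ((x4 \to x3) \to x1)   — eliminate \to
≡ \lnot x1 \lor \lnot (x1 \lor x4) \lor (\lnot x1 \lor \lnot x4 \lor x3) \land (\lnot (x4 \to x3) \lor x1)   — eliminate \to
≡ \lnot x1 \lor \lnot (x1 \lor x4) \lor (\lnot x1 \lor \lnot x4 \lor x3) \land (\lnot (\lnot x4 \lor x3) \lor x1)   — eliminate \to
≡ \lnot x1 \lor \lnot x1 \land \lnot x4 \lor (\lnot x1 \lor \lnot x4 \lor x3) \land (\lnot (\lnot x4 \lor x3) \lor x1)   — De Morgan
≡ \lnot x1 \lor \lnot x1 \land \lnot x4 \lor (\lnot x1 \lor \lnot x4 \lor x3) \land (\lnot \lnot x4 \land \lnot x3 \lor x1)   — De Morgan
≡ \lnot x1 \lor \lnot x1 \land \lnot x4 \lor (\lnot x1 \lor \lnot x4 \lor x3) \land (x4 \land \lnot x3 \lor x1)   — double negation
≡ \lnot x1 \lor \lnot x1 \land \lnot x4 \lor \lnot x1 \land x4 \land \lnot x3 \lor \lnot x1 \land x1 \lor \lnot x4 \land x4 \land \lnot x3 \lor \lnot x4 \land x1 \lor x3 \land x4 \land \lnot x3 \lor x3 \land x1   — distribute \land over \lor
≡ \lnot x1 \lor \lnot x4 \land x1 \lor x3 \land x1   — simplify

\lnot x1 \lor \lnot x4 \land x1 \lor x3 \land x1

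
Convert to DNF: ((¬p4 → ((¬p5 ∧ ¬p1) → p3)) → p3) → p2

((¬p4 → ((¬p5 ∧ ¬p1) → p3)) → p3) → p2
= ¬((¬p4 → ((¬p5 ∧ ¬p1) → p3)) → p3) ∨ p2   [eliminate →]
= ¬(¬(¬p4 → ((¬p5 ∧ ¬p1) → p3)) ∨ p3) ∨ p2   [eliminate →]
= ¬(¬(¬¬p4 ∨ ((¬p5 ∧ ¬p1) → p3)) ∨ p3) ∨ p2   [eliminate →]
= ¬(¬(¬¬p4 ∨ ¬(¬p5 ∧ ¬p1) ∨ p3) ∨ p3) ∨ p2   [eliminate →]
= (¬¬(¬¬p4 ∨ ¬(¬p5 ∧ ¬p1) ∨ p3) ∧ ¬p3) ∨ p2   [De Morgan]
= ((¬¬p4 ∨ ¬(¬p5 ∧ ¬p1) ∨ p3) ∧ ¬p3) ∨ p2   [double negation]
= ((p4 ∨ ¬(¬p5 ∧ ¬p1) ∨ p3) ∧ ¬p3) ∨ p2   [double negation]
= ((p4 ∨ ¬¬p5 ∨ ¬¬p1 ∨ p3) ∧ ¬p3) ∨ p2   [De Morgan]
= ((p4 ∨ p5 ∨ ¬¬p1 ∨ p3) ∧ ¬p3) ∨ p2   [double negation]
= ((p4 ∨ p5 ∨ p1 ∨ p3) ∧ ¬p3) ∨ p2   [double negation]
= (p4 ∧ ¬p3) ∨ (p5 ∧ ¬p3) ∨ (p1 ∧ ¬p3) ∨ (p3 ∧ ¬p3) ∨ p2   [distribute ∧ over ∨]
= (p4 ∧ ¬p3) ∨ (p5 ∧ ¬p3) ∨ (p1 ∧ ¬p3) ∨ p2   [simplify]

(p4 ∧ ¬p3) ∨ (p5 ∧ ¬p3) ∨ (p1 ∧ ¬p3) ∨ p2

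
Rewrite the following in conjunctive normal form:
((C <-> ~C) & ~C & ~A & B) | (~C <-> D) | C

((C <-> ~C) & ~C & ~A & B) | (~C <-> D) | C
≡ ((C -> ~C) & (~C -> C) & ~C & ~A & B) | (~C <-> D) | C   (eliminate <->)
≡ ((~C | ~C) & (~C -> C) & ~C & ~A & B) | (~C <-> D) | C   (eliminate ->)
≡ ((~C | ~C) & (~~C | C) & ~C & ~A & B) | (~C <-> D) | C   (eliminate ->)
≡ ((~C | ~C) & (~~C | C) & ~C & ~A & B) | ((~C -> D) & (D -> ~C)) | C   (eliminate <->)
≡ ((~C | ~C) & (~~C | C) & ~C & ~A & B) | ((~~C | D) & (D -> ~C)) | C   (eliminate ->)
≡ ((~C | ~C) & (~~C | C) & ~C & ~A & B) | ((~~C | D) & (~D | ~C)) | C   (eliminate ->)
≡ ((~C | ~C) & (C | C) & ~C & ~A & B) | ((~~C | D) & (~D | ~C)) | C   (double negation)
≡ ((~C | ~C) & (C | C) & ~C & ~A & B) | ((C | D) & (~D | ~C)) | C   (double negation)
≡ (~C | ~C | C | D | C) & (~C | ~C | ~D | ~C | C) & (C | C | C | D | C) & (C | C | ~D | ~C | C) & (~C | C | D | C) & (~C | ~D | ~C | C) & (~A | C | D | C) & (~A | ~D | ~C | C) & (B | C | D | C) & (B | ~D | ~C | C)   (distribute | over &)
≡ C | D   (simplify)

C | D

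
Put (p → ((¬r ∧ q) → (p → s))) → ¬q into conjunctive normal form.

(p → ((¬r ∧ q) → (p → s))) → ¬q
⇔ ¬(p → ((¬r ∧ q) → (p → s))) ∨ ¬q   [eliminate →]
⇔ ¬(¬p ∨ ((¬r ∧ q) → (p → s))) ∨ ¬q   [eliminate →]
⇔ ¬(¬p ∨ ¬(¬r ∧ q) ∨ (p → s)) ∨ ¬q   [eliminate →]
⇔ ¬(¬p ∨ ¬(¬r ∧ q) ∨ ¬p ∨ s) ∨ ¬q   [eliminate →]
⇔ (¬¬p ∧ ¬¬(¬r ∧ q) ∧ ¬¬p ∧ ¬s) ∨ ¬q   [De Morgan]
⇔ (p ∧ ¬¬(¬r ∧ q) ∧ ¬¬p ∧ ¬s) ∨ ¬q   [double negation]
⇔ (p ∧ ¬r ∧ q ∧ ¬¬p ∧ ¬s) ∨ ¬q   [double negation]
⇔ (p ∧ ¬r ∧ q ∧ p ∧ ¬s) ∨ ¬q   [double negation]
⇔ (p ∨ ¬q) ∧ (¬r ∨ ¬q) ∧ (q ∨ ¬q) ∧ (p ∨ ¬q) ∧ (¬s ∨ ¬q)   [distribute ∨ over ∧]
⇔ (p ∨ ¬q) ∧ (¬r ∨ ¬q) ∧ (¬s ∨ ¬q)   [simplify]

(p ∨ ¬q) ∧ (¬r ∨ ¬q) ∧ (¬s ∨ ¬q)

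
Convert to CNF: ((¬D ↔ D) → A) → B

((¬D ↔ D) → A) → B
≡ ¬((¬D ↔ D) → A) ∨ B   [eliminate →]
≡ ¬(¬(¬D ↔ D) ∨ A) ∨ B   [eliminate →]
≡ ¬(¬((¬D → D) ∧ (D → ¬D)) ∨ A) ∨ B   [eliminate ↔]
≡ ¬(¬((¬¬D ∨ D) ∧ (D → ¬D)) ∨ A) ∨ B   [eliminate →]
≡ ¬(¬((¬¬D ∨ D) ∧ (¬D ∨ ¬D)) ∨ A) ∨ B   [eliminate →]
≡ (¬¬((¬¬D ∨ D) ∧ (¬D ∨ ¬D)) ∧ ¬A) ∨ B   [De Morgan]
≡ ((¬¬D ∨ D) ∧ (¬D ∨ ¬D) ∧ ¬A) ∨ B   [double negation]
≡ ((D ∨ D) ∧ (¬D ∨ ¬D) ∧ ¬A) ∨ B   [double negation]
≡ (D ∨ D ∨ B) ∧ (¬D ∨ ¬D ∨ B) ∧ (¬A ∨ B)   [distribute ∨ over ∧]
≡ (D ∨ B) ∧ (¬D ∨ B) ∧ (¬A ∨ B)   [simplify]

(D ∨ B) ∧ (¬D ∨ B) ∧ (¬A ∨ B)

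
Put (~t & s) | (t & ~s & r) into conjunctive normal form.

(~t | ~s) & (~t | r) & (s | t) & (s | r)

(~t & s) | (t & ~s & r)
≡ (~t | t) & (~t | ~s) & (~t | r) & (s | t) & (s | ~s) & (s | r)   [distribute | over &]
≡ (~t | ~s) & (~t | r) & (s | t) & (s | r)   [simplify]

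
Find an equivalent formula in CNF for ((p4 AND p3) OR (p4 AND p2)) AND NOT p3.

((p4 AND p3) OR (p4 AND p2)) AND NOT p3
≡ (p4 OR p4) AND (p4 OR p2) AND (p3 OR p4) AND (p3 OR p2) AND NOT p3   [distribute OR over AND]
≡ p4 AND (p3 OR p2) AND NOT p3   [simplify]

p4 AND (p3 OR p2) AND NOT p3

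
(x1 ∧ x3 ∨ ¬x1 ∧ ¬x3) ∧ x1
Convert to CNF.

(x3 ∨ ¬x1) ∧ x1

(x1 ∧ x3 ∨ ¬x1 ∧ ¬x3) ∧ x1
≡ (x1 ∨ ¬x1) ∧ (x1 ∨ ¬x3) ∧ (x3 ∨ ¬x1) ∧ (x3 ∨ ¬x3) ∧ x1   [distribute ∨ over ∧]
≡ (x3 ∨ ¬x1) ∧ x1   [simplify]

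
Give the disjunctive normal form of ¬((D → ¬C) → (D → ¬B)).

¬((D → ¬C) → (D → ¬B))
≡ ¬(¬(D → ¬C) ∨ (D → ¬B))   [eliminate →]
≡ ¬(¬(¬D ∨ ¬C) ∨ (D → ¬B))   [eliminate →]
≡ ¬(¬(¬D ∨ ¬C) ∨ ¬D ∨ ¬B)   [eliminate →]
≡ ¬¬(¬D ∨ ¬C) ∧ ¬¬D ∧ ¬¬B   [De Morgan]
≡ (¬D ∨ ¬C) ∧ ¬¬D ∧ ¬¬B   [double negation]
≡ (¬D ∨ ¬C) ∧ D ∧ ¬¬B   [double negation]
≡ (¬D ∨ ¬C) ∧ D ∧ B   [double negation]
≡ ¬D ∧ D ∧ B ∨ ¬C ∧ D ∧ B   [distribute ∧ over ∨]
≡ ¬C ∧ D ∧ B   [simplify]

¬C ∧ D ∧ B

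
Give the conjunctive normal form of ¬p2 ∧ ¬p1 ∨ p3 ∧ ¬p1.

¬p2 ∧ ¬p1 ∨ p3 ∧ ¬p1
≡ (¬p2 ∨ p3) ∧ (¬p2 ∨ ¬p1) ∧ (¬p1 ∨ p3) ∧ (¬p1 ∨ ¬p1)   [distribute ∨ over ∧]
≡ (¬p2 ∨ p3) ∧ ¬p1   [simplify]

(¬p2 ∨ p3) ∧ ¬p1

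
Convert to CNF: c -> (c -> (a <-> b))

(~c | ~a | b) & (~c | ~b | a)

c -> (c -> (a <-> b))
⇔ ~c | (c -> (a <-> b))
⇔ ~c | ~c | (a <-> b)
⇔ ~c | ~c | ((a -> b) & (b -> a))
⇔ ~c | ~c | ((~a | b) & (b -> a))
⇔ ~c | ~c | ((~a | b) & (~b | a))
⇔ (~c | ~c | ~a | b) & (~c | ~c | ~b | a)
⇔ (~c | ~a | b) & (~c | ~b | a)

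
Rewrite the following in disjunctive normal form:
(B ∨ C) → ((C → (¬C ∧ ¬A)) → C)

(B ∨ C) → ((C → (¬C ∧ ¬A)) → C)
⇔ ¬(B ∨ C) ∨ ((C → (¬C ∧ ¬A)) → C)   [eliminate →]
⇔ ¬(B ∨ C) ∨ ¬(C → (¬C ∧ ¬A)) ∨ C   [eliminate →]
⇔ ¬(B ∨ C) ∨ ¬(¬C ∨ (¬C ∧ ¬A)) ∨ C   [eliminate →]
⇔ (¬B ∧ ¬C) ∨ ¬(¬C ∨ (¬C ∧ ¬A)) ∨ C   [De Morgan]
⇔ (¬B ∧ ¬C) ∨ (¬¬C ∧ ¬(¬C ∧ ¬A)) ∨ C   [De Morgan]
⇔ (¬B ∧ ¬C) ∨ (C ∧ ¬(¬C ∧ ¬A)) ∨ C   [double negation]
⇔ (¬B ∧ ¬C) ∨ (C ∧ (¬¬C ∨ ¬¬A)) ∨ C   [De Morgan]
⇔ (¬B ∧ ¬C) ∨ (C ∧ (C ∨ ¬¬A)) ∨ C   [double negation]
⇔ (¬B ∧ ¬C) ∨ (C ∧ (C ∨ A)) ∨ C   [double negation]
⇔ (¬B ∧ ¬C) ∨ (C ∧ C) ∨ (C ∧ A) ∨ C   [distribute ∧ over ∨]
⇔ (¬B ∧ ¬C) ∨ C   [simplify]

(¬B ∧ ¬C) ∨ C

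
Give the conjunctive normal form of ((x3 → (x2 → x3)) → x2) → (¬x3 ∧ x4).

(¬x2 ∨ ¬x3) ∧ (¬x2 ∨ x4)

((x3 → (x2 → x3)) → x2) → (¬x3 ∧ x4)
≡ ¬((x3 → (x2 → x3)) → x2) ∨ (¬x3 ∧ x4)   [eliminate →]
≡ ¬(¬(x3 → (x2 → x3)) ∨ x2) ∨ (¬x3 ∧ x4)   [eliminate →]
≡ ¬(¬(¬x3 ∨ (x2 → x3)) ∨ x2) ∨ (¬x3 ∧ x4)   [eliminate →]
≡ ¬(¬(¬x3 ∨ ¬x2 ∨ x3) ∨ x2) ∨ (¬x3 ∧ x4)   [eliminate →]
≡ (¬¬(¬x3 ∨ ¬x2 ∨ x3) ∧ ¬x2) ∨ (¬x3 ∧ x4)   [De Morgan]
≡ ((¬x3 ∨ ¬x2 ∨ x3) ∧ ¬x2) ∨ (¬x3 ∧ x4)   [double negation]
≡ (¬x3 ∨ ¬x2 ∨ x3 ∨ ¬x3) ∧ (¬x3 ∨ ¬x2 ∨ x3 ∨ x4) ∧ (¬x2 ∨ ¬x3) ∧ (¬x2 ∨ x4)   [distribute ∨ over ∧]
≡ (¬x2 ∨ ¬x3) ∧ (¬x2 ∨ x4)   [simplify]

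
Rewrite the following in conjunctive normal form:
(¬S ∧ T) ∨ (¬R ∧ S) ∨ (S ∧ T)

(¬S ∧ T) ∨ (¬R ∧ S) ∨ (S ∧ T)
= (¬S ∨ ¬R ∨ S) ∧ (¬S ∨ ¬R ∨ T) ∧ (¬S ∨ S ∨ S) ∧ (¬S ∨ S ∨ T) ∧ (T ∨ ¬R ∨ S) ∧ (T ∨ ¬R ∨ T) ∧ (T ∨ S ∨ S) ∧ (T ∨ S ∨ T)   [distribute ∨ over ∧]
= (T ∨ ¬R) ∧ (T ∨ S)   [simplify]

(T ∨ ¬R) ∧ (T ∨ S)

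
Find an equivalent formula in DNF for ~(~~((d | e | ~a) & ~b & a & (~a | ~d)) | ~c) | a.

~(~~((d | e | ~a) & ~b & a & (~a | ~d)) | ~c) | a
≡ (~~~((d | e | ~a) & ~b & a & (~a | ~d)) & ~~c) | a
≡ (~((d | e | ~a) & ~b & a & (~a | ~d)) & ~~c) | a
≡ ((~(d | e | ~a) | ~~b | ~a | ~(~a | ~d)) & ~~c) | a
≡ (((~d & ~e & ~~a) | ~~b | ~a | ~(~a | ~d)) & ~~c) | a
≡ (((~d & ~e & a) | ~~b | ~a | ~(~a | ~d)) & ~~c) | a
≡ (((~d & ~e & a) | b | ~a | ~(~a | ~d)) & ~~c) | a
≡ (((~d & ~e & a) | b | ~a | (~~a & ~~d)) & ~~c) | a
≡ (((~d & ~e & a) | b | ~a | (a & ~~d)) & ~~c) | a
≡ (((~d & ~e & a) | b | ~a | (a & d)) & ~~c) | a
≡ (((~d & ~e & a) | b | ~a | (a & d)) & c) | a
≡ (~d & ~e & a & c) | (b & c) | (~a & c) | (a & d & c) | a
≡ (b & c) | (~a & c) | a

(b & c) | (~a & c) | a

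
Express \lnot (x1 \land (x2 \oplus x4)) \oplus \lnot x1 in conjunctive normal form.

\lnot (x1 \land (x2 \oplus x4)) \oplus \lnot x1
= (\lnot (x1 \land (x2 \oplus x4)) \lor \lnot x1) \land \lnot (\lnot (x1 \land (x2 \oplus x4)) \land \lnot x1)   (expand \oplus)
= (\lnot (x1 \land (x2 \lor x4) \land \lnot (x2 \land x4)) \lor \lnot x1) \land \lnot (\lnot (x1 \land (x2 \oplus x4)) \land \lnot x1)   (expand \oplus)
= (\lnot (x1 \land (x2 \lor x4) \land \lnot (x2 \land x4)) \lor \lnot x1) \land \lnot (\lnot (x1 \land (x2 \lor x4) \land \lnot (x2 \land x4)) \land \lnot x1)   (expand \oplus)
= (\lnot x1 \lor \lnot (x2 \lor x4) \lor \lnot \lnot (x2 \land x4) \lor \lnot x1) \land \lnot (\lnot (x1 \land (x2 \lor x4) \land \lnot (x2 \land x4)) \land \lnot x1)   (De Morgan)
= (\lnot x1 \lor (\lnot x2 \land \lnot x4) \lor \lnot \lnot (x2 \land x4) \lor \lnot x1) \land \lnot (\lnot (x1 \land (x2 \lor x4) \land \lnot (x2 \land x4)) \land \lnot x1)   (De Morgan)
= (\lnot x1 \lor (\lnot x2 \land \lnot x4) \lor (x2 \land x4) \lor \lnot x1) \land \lnot (\lnot (x1 \land (x2 \lor x4) \land \lnot (x2 \land x4)) \land \lnot x1)   (double negation)
= (\lnot x1 \lor (\lnot x2 \land \lnot x4) \lor (x2 \land x4) \lor \lnot x1) \land (\lnot \lnot (x1 \land (x2 \lor x4) \land \lnot (x2 \land x4)) \lor \lnot \lnot x1)   (De Morgan)
= (\lnot x1 \lor (\lnot x2 \land \lnot x4) \lor (x2 \land x4) \lor \lnot x1) \land ((x1 \land (x2 \lor x4) \land \lnot (x2 \land x4)) \lor \lnot \lnot x1)   (double negation)
= (\lnot x1 \lor (\lnot x2 \land \lnot x4) \lor (x2 \land x4) \lor \lnot x1) \land ((x1 \land (x2 \lor x4) \land (\lnot x2 \lor \lnot x4)) \lor \lnot \lnot x1)   (De Morgan)
= (\lnot x1 \lor (\lnot x2 \land \lnot x4) \lor (x2 \land x4) \lor \lnot x1) \land ((x1 \land (x2 \lor x4) \land (\lnot x2 \lor \lnot x4)) \lor x1)   (double negation)
= (\lnot x1 \lor \lnot x2 \lor x2 \lor \lnot x1) \land (\lnot x1 \lor \lnot x2 \lor x4 \lor \lnot x1) \land (\lnot x1 \lor \lnot x4 \lor x2 \lor \lnot x1) \land (\lnot x1 \lor \lnot x4 \lor x4 \lor \lnot x1) \land (x1 \lor x1) \land (x2 \lor x4 \lor x1) \land (\lnot x2 \lor \lnot x4 \lor x1)   (distribute \lor over \land)
= (\lnot x1 \lor \lnot x2 \lor x4) \land (\lnot x1 \lor \lnot x4 \lor x2) \land x1   (simplify)

(\lnot x1 \lor \lnot x2 \lor x4) \land (\lnot x1 \lor \lnot x4 \lor x2) \land x1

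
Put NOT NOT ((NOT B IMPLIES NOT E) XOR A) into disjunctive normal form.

NOT NOT ((NOT B IMPLIES NOT E) XOR A)
⇔ NOT NOT (((NOT B IMPLIES NOT E) AND NOT A) OR (NOT (NOT B IMPLIES NOT E) AND A))   [expand XOR]
⇔ NOT NOT (((NOT NOT B OR NOT E) AND NOT A) OR (NOT (NOT B IMPLIES NOT E) AND A))   [eliminate IMPLIES]
⇔ NOT NOT (((NOT NOT B OR NOT E) AND NOT A) OR (NOT (NOT NOT B OR NOT E) AND A))   [eliminate IMPLIES]
⇔ ((NOT NOT B OR NOT E) AND NOT A) OR (NOT (NOT NOT B OR NOT E) AND A)   [double negation]
⇔ ((B OR NOT E) AND NOT A) OR (NOT (NOT NOT B OR NOT E) AND A)   [double negation]
⇔ ((B OR NOT E) AND NOT A) OR (NOT NOT NOT B AND NOT NOT E AND A)   [De Morgan]
⇔ ((B OR NOT E) AND NOT A) OR (NOT B AND NOT NOT E AND A)   [double negation]
⇔ ((B OR NOT E) AND NOT A) OR (NOT B AND E AND A)   [double negation]
⇔ (B AND NOT A) OR (NOT E AND NOT A) OR (NOT B AND E AND A)   [distribute AND over OR]

(B AND NOT A) OR (NOT E AND NOT A) OR (NOT B AND E AND A)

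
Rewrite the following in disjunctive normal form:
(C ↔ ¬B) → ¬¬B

(C ↔ ¬B) → ¬¬B
≡ ¬(C ↔ ¬B) ∨ ¬¬B   (eliminate →)
≡ ¬((C → ¬B) ∧ (¬B → C)) ∨ ¬¬B   (eliminate ↔)
≡ ¬((¬C ∨ ¬B) ∧ (¬B → C)) ∨ ¬¬B   (eliminate →)
≡ ¬((¬C ∨ ¬B) ∧ (¬¬B ∨ C)) ∨ ¬¬B   (eliminate →)
≡ ¬(¬C ∨ ¬B) ∨ ¬(¬¬B ∨ C) ∨ ¬¬B   (De Morgan)
≡ (¬¬C ∧ ¬¬B) ∨ ¬(¬¬B ∨ C) ∨ ¬¬B   (De Morgan)
≡ (C ∧ ¬¬B) ∨ ¬(¬¬B ∨ C) ∨ ¬¬B   (double negation)
≡ (C ∧ B) ∨ ¬(¬¬B ∨ C) ∨ ¬¬B   (double negation)
≡ (C ∧ B) ∨ (¬¬¬B ∧ ¬C) ∨ ¬¬B   (De Morgan)
≡ (C ∧ B) ∨ (¬B ∧ ¬C) ∨ ¬¬B   (double negation)
≡ (C ∧ B) ∨ (¬B ∧ ¬C) ∨ B   (double negation)
≡ (¬B ∧ ¬C) ∨ B   (simplify)

(¬B ∧ ¬C) ∨ B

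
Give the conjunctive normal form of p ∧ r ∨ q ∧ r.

(p ∨ q) ∧ r

p ∧ r ∨ q ∧ r
≡ (p ∨ q) ∧ (p ∨ r) ∧ (r ∨ q) ∧ (r ∨ r)   (distribute ∨ over ∧)
≡ (p ∨ q) ∧ r   (simplify)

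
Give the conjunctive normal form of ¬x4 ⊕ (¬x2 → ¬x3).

¬x4 ⊕ (¬x2 → ¬x3)
≡ (¬x4 ∨ (¬x2 → ¬x3)) ∧ ¬(¬x4 ∧ (¬x2 → ¬x3))   (expand ⊕)
≡ (¬x4 ∨ ¬¬x2 ∨ ¬x3) ∧ ¬(¬x4 ∧ (¬x2 → ¬x3))   (eliminate →)
≡ (¬x4 ∨ ¬¬x2 ∨ ¬x3) ∧ ¬(¬x4 ∧ (¬¬x2 ∨ ¬x3))   (eliminate →)
≡ (¬x4 ∨ x2 ∨ ¬x3) ∧ ¬(¬x4 ∧ (¬¬x2 ∨ ¬x3))   (double negation)
≡ (¬x4 ∨ x2 ∨ ¬x3) ∧ (¬¬x4 ∨ ¬(¬¬x2 ∨ ¬x3))   (De Morgan)
≡ (¬x4 ∨ x2 ∨ ¬x3) ∧ (x4 ∨ ¬(¬¬x2 ∨ ¬x3))   (double negation)
≡ (¬x4 ∨ x2 ∨ ¬x3) ∧ (x4 ∨ (¬¬¬x2 ∧ ¬¬x3))   (De Morgan)
≡ (¬x4 ∨ x2 ∨ ¬x3) ∧ (x4 ∨ (¬x2 ∧ ¬¬x3))   (double negation)
≡ (¬x4 ∨ x2 ∨ ¬x3) ∧ (x4 ∨ (¬x2 ∧ x3))   (double negation)
≡ (¬x4 ∨ x2 ∨ ¬x3) ∧ (x4 ∨ ¬x2) ∧ (x4 ∨ x3)   (distribute ∨ over ∧)

(¬x4 ∨ x2 ∨ ¬x3) ∧ (x4 ∨ ¬x2) ∧ (x4 ∨ x3)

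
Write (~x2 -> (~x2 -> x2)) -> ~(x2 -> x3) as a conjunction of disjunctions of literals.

~x2 | ~x3

(~x2 -> (~x2 -> x2)) -> ~(x2 -> x3)
≡ ~(~x2 -> (~x2 -> x2)) | ~(x2 -> x3)   — eliminate ->
≡ ~(~~x2 | (~x2 -> x2)) | ~(x2 -> x3)   — eliminate ->
≡ ~(~~x2 | ~~x2 | x2) | ~(x2 -> x3)   — eliminate ->
≡ ~(~~x2 | ~~x2 | x2) | ~(~x2 | x3)   — eliminate ->
≡ (~~~x2 & ~~~x2 & ~x2) | ~(~x2 | x3)   — De Morgan
≡ (~x2 & ~~~x2 & ~x2) | ~(~x2 | x3)   — double negation
≡ (~x2 & ~x2 & ~x2) | ~(~x2 | x3)   — double negation
≡ (~x2 & ~x2 & ~x2) | (~~x2 & ~x3)   — De Morgan
≡ (~x2 & ~x2 & ~x2) | (x2 & ~x3)   — double negation
≡ (~x2 | x2) & (~x2 | ~x3) & (~x2 | x2) & (~x2 | ~x3) & (~x2 | x2) & (~x2 | ~x3)   — distribute | over &
≡ ~x2 | ~x3   — simplify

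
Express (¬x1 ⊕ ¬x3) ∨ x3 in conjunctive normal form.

x1 ∨ x3

(¬x1 ⊕ ¬x3) ∨ x3
≡ ((¬x1 ∨ ¬x3) ∧ ¬(¬x1 ∧ ¬x3)) ∨ x3   [expand ⊕]
≡ ((¬x1 ∨ ¬x3) ∧ (¬¬x1 ∨ ¬¬x3)) ∨ x3   [De Morgan]
≡ ((¬x1 ∨ ¬x3) ∧ (x1 ∨ ¬¬x3)) ∨ x3   [double negation]
≡ ((¬x1 ∨ ¬x3) ∧ (x1 ∨ x3)) ∨ x3   [double negation]
≡ (¬x1 ∨ ¬x3 ∨ x3) ∧ (x1 ∨ x3 ∨ x3)   [distribute ∨ over ∧]
≡ x1 ∨ x3   [simplify]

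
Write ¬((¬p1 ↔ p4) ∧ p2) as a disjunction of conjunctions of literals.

(¬p1 ∧ ¬p4) ∨ (p4 ∧ p1) ∨ ¬p2

¬((¬p1 ↔ p4) ∧ p2)
⇔ ¬((¬p1 → p4) ∧ (p4 → ¬p1) ∧ p2)   — eliminate ↔
⇔ ¬((¬¬p1 ∨ p4) ∧ (p4 → ¬p1) ∧ p2)   — eliminate →
⇔ ¬((¬¬p1 ∨ p4) ∧ (¬p4 ∨ ¬p1) ∧ p2)   — eliminate →
⇔ ¬(¬¬p1 ∨ p4) ∨ ¬(¬p4 ∨ ¬p1) ∨ ¬p2   — De Morgan
⇔ (¬¬¬p1 ∧ ¬p4) ∨ ¬(¬p4 ∨ ¬p1) ∨ ¬p2   — De Morgan
⇔ (¬p1 ∧ ¬p4) ∨ ¬(¬p4 ∨ ¬p1) ∨ ¬p2   — double negation
⇔ (¬p1 ∧ ¬p4) ∨ (¬¬p4 ∧ ¬¬p1) ∨ ¬p2   — De Morgan
⇔ (¬p1 ∧ ¬p4) ∨ (p4 ∧ ¬¬p1) ∨ ¬p2   — double negation
⇔ (¬p1 ∧ ¬p4) ∨ (p4 ∧ p1) ∨ ¬p2   — double negation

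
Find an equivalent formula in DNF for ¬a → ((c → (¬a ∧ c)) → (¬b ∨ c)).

a ∨ ¬b ∨ c

¬a → ((c → (¬a ∧ c)) → (¬b ∨ c))
= ¬¬a ∨ ((c → (¬a ∧ c)) → (¬b ∨ c))   [eliminate →]
= ¬¬a ∨ ¬(c → (¬a ∧ c)) ∨ ¬b ∨ c   [eliminate →]
= ¬¬a ∨ ¬(¬c ∨ (¬a ∧ c)) ∨ ¬b ∨ c   [eliminate →]
= a ∨ ¬(¬c ∨ (¬a ∧ c)) ∨ ¬b ∨ c   [double negation]
= a ∨ (¬¬c ∧ ¬(¬a ∧ c)) ∨ ¬b ∨ c   [De Morgan]
= a ∨ (c ∧ ¬(¬a ∧ c)) ∨ ¬b ∨ c   [double negation]
= a ∨ (c ∧ (¬¬a ∨ ¬c)) ∨ ¬b ∨ c   [De Morgan]
= a ∨ (c ∧ (a ∨ ¬c)) ∨ ¬b ∨ c   [double negation]
= a ∨ (c ∧ a) ∨ (c ∧ ¬c) ∨ ¬b ∨ c   [distribute ∧ over ∨]
= a ∨ ¬b ∨ c   [simplify]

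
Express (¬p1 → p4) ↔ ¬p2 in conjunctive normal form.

(¬p1 ∨ ¬p2) ∧ (¬p4 ∨ ¬p2) ∧ (p2 ∨ p1 ∨ p4)

(¬p1 → p4) ↔ ¬p2
≡ ((¬p1 → p4) → ¬p2) ∧ (¬p2 → (¬p1 → p4))
≡ (¬(¬p1 → p4) ∨ ¬p2) ∧ (¬p2 → (¬p1 → p4))
≡ (¬(¬¬p1 ∨ p4) ∨ ¬p2) ∧ (¬p2 → (¬p1 → p4))
≡ (¬(¬¬p1 ∨ p4) ∨ ¬p2) ∧ (¬¬p2 ∨ (¬p1 → p4))
≡ (¬(¬¬p1 ∨ p4) ∨ ¬p2) ∧ (¬¬p2 ∨ ¬¬p1 ∨ p4)
≡ ((¬¬¬p1 ∧ ¬p4) ∨ ¬p2) ∧ (¬¬p2 ∨ ¬¬p1 ∨ p4)
≡ ((¬p1 ∧ ¬p4) ∨ ¬p2) ∧ (¬¬p2 ∨ ¬¬p1 ∨ p4)
≡ ((¬p1 ∧ ¬p4) ∨ ¬p2) ∧ (p2 ∨ ¬¬p1 ∨ p4)
≡ ((¬p1 ∧ ¬p4) ∨ ¬p2) ∧ (p2 ∨ p1 ∨ p4)
≡ (¬p1 ∨ ¬p2) ∧ (¬p4 ∨ ¬p2) ∧ (p2 ∨ p1 ∨ p4)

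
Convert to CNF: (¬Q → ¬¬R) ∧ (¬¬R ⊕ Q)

(Q ∨ R) ∧ (¬R ∨ ¬Q)

(¬Q → ¬¬R) ∧ (¬¬R ⊕ Q)
≡ (¬¬Q ∨ ¬¬R) ∧ (¬¬R ⊕ Q)   [eliminate →]
≡ (¬¬Q ∨ ¬¬R) ∧ (¬¬R ∨ Q) ∧ ¬(¬¬R ∧ Q)   [expand ⊕]
≡ (Q ∨ ¬¬R) ∧ (¬¬R ∨ Q) ∧ ¬(¬¬R ∧ Q)   [double negation]
≡ (Q ∨ R) ∧ (¬¬R ∨ Q) ∧ ¬(¬¬R ∧ Q)   [double negation]
≡ (Q ∨ R) ∧ (R ∨ Q) ∧ ¬(¬¬R ∧ Q)   [double negation]
≡ (Q ∨ R) ∧ (R ∨ Q) ∧ (¬¬¬R ∨ ¬Q)   [De Morgan]
≡ (Q ∨ R) ∧ (R ∨ Q) ∧ (¬R ∨ ¬Q)   [double negation]
≡ (Q ∨ R) ∧ (¬R ∨ ¬Q)   [simplify]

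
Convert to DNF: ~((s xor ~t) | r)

(~s & t & ~r) | (~t & s & ~r)

~((s xor ~t) | r)
⇔ ~((s & ~~t) | (~s & ~t) | r)   [expand xor]
⇔ ~(s & ~~t) & ~(~s & ~t) & ~r   [De Morgan]
⇔ (~s | ~~~t) & ~(~s & ~t) & ~r   [De Morgan]
⇔ (~s | ~t) & ~(~s & ~t) & ~r   [double negation]
⇔ (~s | ~t) & (~~s | ~~t) & ~r   [De Morgan]
⇔ (~s | ~t) & (s | ~~t) & ~r   [double negation]
⇔ (~s | ~t) & (s | t) & ~r   [double negation]
⇔ (~s & s & ~r) | (~s & t & ~r) | (~t & s & ~r) | (~t & t & ~r)   [distribute & over |]
⇔ (~s & t & ~r) | (~t & s & ~r)   [simplify]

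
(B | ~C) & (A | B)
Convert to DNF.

B | (~C & A)

(B | ~C) & (A | B)
≡ (B & A) | (B & B) | (~C & A) | (~C & B)
≡ B | (~C & A)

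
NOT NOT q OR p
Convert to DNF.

NOT NOT q OR p
⇔ q OR p   — double negation

q OR p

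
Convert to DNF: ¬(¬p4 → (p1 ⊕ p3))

¬(¬p4 → (p1 ⊕ p3))
⇔ ¬(¬¬p4 ∨ (p1 ⊕ p3))
⇔ ¬(¬¬p4 ∨ (p1 ∧ ¬p3) ∨ (¬p1 ∧ p3))
⇔ ¬¬¬p4 ∧ ¬(p1 ∧ ¬p3) ∧ ¬(¬p1 ∧ p3)
⇔ ¬p4 ∧ ¬(p1 ∧ ¬p3) ∧ ¬(¬p1 ∧ p3)
⇔ ¬p4 ∧ (¬p1 ∨ ¬¬p3) ∧ ¬(¬p1 ∧ p3)
⇔ ¬p4 ∧ (¬p1 ∨ p3) ∧ ¬(¬p1 ∧ p3)
⇔ ¬p4 ∧ (¬p1 ∨ p3) ∧ (¬¬p1 ∨ ¬p3)
⇔ ¬p4 ∧ (¬p1 ∨ p3) ∧ (p1 ∨ ¬p3)
⇔ (¬p4 ∧ ¬p1 ∧ p1) ∨ (¬p4 ∧ ¬p1 ∧ ¬p3) ∨ (¬p4 ∧ p3 ∧ p1) ∨ (¬p4 ∧ p3 ∧ ¬p3)
⇔ (¬p4 ∧ ¬p1 ∧ ¬p3) ∨ (¬p4 ∧ p3 ∧ p1)

(¬p4 ∧ ¬p1 ∧ ¬p3) ∨ (¬p4 ∧ p3 ∧ p1)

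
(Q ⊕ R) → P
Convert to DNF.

(Q ⊕ R) → P
= ¬(Q ⊕ R) ∨ P   (eliminate →)
= ¬((Q ∧ ¬R) ∨ (¬Q ∧ R)) ∨ P   (expand ⊕)
= (¬(Q ∧ ¬R) ∧ ¬(¬Q ∧ R)) ∨ P   (De Morgan)
= ((¬Q ∨ ¬¬R) ∧ ¬(¬Q ∧ R)) ∨ P   (De Morgan)
= ((¬Q ∨ R) ∧ ¬(¬Q ∧ R)) ∨ P   (double negation)
= ((¬Q ∨ R) ∧ (¬¬Q ∨ ¬R)) ∨ P   (De Morgan)
= ((¬Q ∨ R) ∧ (Q ∨ ¬R)) ∨ P   (double negation)
= (¬Q ∧ Q) ∨ (¬Q ∧ ¬R) ∨ (R ∧ Q) ∨ (R ∧ ¬R) ∨ P   (distribute ∧ over ∨)
= (¬Q ∧ ¬R) ∨ (R ∧ Q) ∨ P   (simplify)

(¬Q ∧ ¬R) ∨ (R ∧ Q) ∨ P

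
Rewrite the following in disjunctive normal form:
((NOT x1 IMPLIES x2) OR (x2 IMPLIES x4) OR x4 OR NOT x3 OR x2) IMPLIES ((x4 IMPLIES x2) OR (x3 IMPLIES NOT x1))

NOT x4 OR x2 OR NOT x3 OR NOT x1

((NOT x1 IMPLIES x2) OR (x2 IMPLIES x4) OR x4 OR NOT x3 OR x2) IMPLIES ((x4 IMPLIES x2) OR (x3 IMPLIES NOT x1))
= NOT ((NOT x1 IMPLIES x2) OR (x2 IMPLIES x4) OR x4 OR NOT x3 OR x2) OR (x4 IMPLIES x2) OR (x3 IMPLIES NOT x1)   [eliminate IMPLIES]
= NOT (NOT NOT x1 OR x2 OR (x2 IMPLIES x4) OR x4 OR NOT x3 OR x2) OR (x4 IMPLIES x2) OR (x3 IMPLIES NOT x1)   [eliminate IMPLIES]
= NOT (NOT NOT x1 OR x2 OR NOT x2 OR x4 OR x4 OR NOT x3 OR x2) OR (x4 IMPLIES x2) OR (x3 IMPLIES NOT x1)   [eliminate IMPLIES]
= NOT (NOT NOT x1 OR x2 OR NOT x2 OR x4 OR x4 OR NOT x3 OR x2) OR NOT x4 OR x2 OR (x3 IMPLIES NOT x1)   [eliminate IMPLIES]
= NOT (NOT NOT x1 OR x2 OR NOT x2 OR x4 OR x4 OR NOT x3 OR x2) OR NOT x4 OR x2 OR NOT x3 OR NOT x1   [eliminate IMPLIES]
= (NOT NOT NOT x1 AND NOT x2 AND NOT NOT x2 AND NOT x4 AND NOT x4 AND NOT NOT x3 AND NOT x2) OR NOT x4 OR x2 OR NOT x3 OR NOT x1   [De Morgan]
= (NOT x1 AND NOT x2 AND NOT NOT x2 AND NOT x4 AND NOT x4 AND NOT NOT x3 AND NOT x2) OR NOT x4 OR x2 OR NOT x3 OR NOT x1   [double negation]
= (NOT x1 AND NOT x2 AND x2 AND NOT x4 AND NOT x4 AND NOT NOT x3 AND NOT x2) OR NOT x4 OR x2 OR NOT x3 OR NOT x1   [double negation]
= (NOT x1 AND NOT x2 AND x2 AND NOT x4 AND NOT x4 AND x3 AND NOT x2) OR NOT x4 OR x2 OR NOT x3 OR NOT x1   [double negation]
= NOT x4 OR x2 OR NOT x3 OR NOT x1   [simplify]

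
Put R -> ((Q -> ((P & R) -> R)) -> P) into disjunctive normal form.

R -> ((Q -> ((P & R) -> R)) -> P)
= ~R | ((Q -> ((P & R) -> R)) -> P)   [eliminate ->]
= ~R | ~(Q -> ((P & R) -> R)) | P   [eliminate ->]
= ~R | ~(~Q | ((P & R) -> R)) | P   [eliminate ->]
= ~R | ~(~Q | ~(P & R) | R) | P   [eliminate ->]
= ~R | (~~Q & ~~(P & R) & ~R) | P   [De Morgan]
= ~R | (Q & ~~(P & R) & ~R) | P   [double negation]
= ~R | (Q & P & R & ~R) | P   [double negation]
= ~R | P   [simplify]

~R | P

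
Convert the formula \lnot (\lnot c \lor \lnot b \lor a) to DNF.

\lnot (\lnot c \lor \lnot b \lor a)
= \lnot \lnot c \land \lnot \lnot b \land \lnot a   [De Morgan]
= c \land \lnot \lnot b \land \lnot a   [double negation]
= c \land b \land \lnot a   [double negation]

c \land b \land \lnot a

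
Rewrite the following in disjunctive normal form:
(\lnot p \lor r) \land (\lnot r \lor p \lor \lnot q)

(\lnot p \land \lnot r) \lor (\lnot p \land \lnot q) \lor (r \land p) \lor (r \land \lnot q)

(\lnot p \lor r) \land (\lnot r \lor p \lor \lnot q)
⇔ (\lnot p \land \lnot r) \lor (\lnot p \land p) \lor (\lnot p \land \lnot q) \lor (r \land \lnot r) \lor (r \land p) \lor (r \land \lnot q)   — distribute \land over \lor
⇔ (\lnot p \land \lnot r) \lor (\lnot p \land \lnot q) \lor (r \land p) \lor (r \land \lnot q)   — simplify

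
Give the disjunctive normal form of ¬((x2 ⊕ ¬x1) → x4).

¬((x2 ⊕ ¬x1) → x4)
⇔ ¬(¬(x2 ⊕ ¬x1) ∨ x4)   (eliminate →)
⇔ ¬(¬((x2 ∧ ¬¬x1) ∨ (¬x2 ∧ ¬x1)) ∨ x4)   (expand ⊕)
⇔ ¬¬((x2 ∧ ¬¬x1) ∨ (¬x2 ∧ ¬x1)) ∧ ¬x4   (De Morgan)
⇔ ((x2 ∧ ¬¬x1) ∨ (¬x2 ∧ ¬x1)) ∧ ¬x4   (double negation)
⇔ ((x2 ∧ x1) ∨ (¬x2 ∧ ¬x1)) ∧ ¬x4   (double negation)
⇔ (x2 ∧ x1 ∧ ¬x4) ∨ (¬x2 ∧ ¬x1 ∧ ¬x4)   (distribute ∧ over ∨)

(x2 ∧ x1 ∧ ¬x4) ∨ (¬x2 ∧ ¬x1 ∧ ¬x4)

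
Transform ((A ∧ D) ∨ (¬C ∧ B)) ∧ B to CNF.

((A ∧ D) ∨ (¬C ∧ B)) ∧ B
≡ (A ∨ ¬C) ∧ (A ∨ B) ∧ (D ∨ ¬C) ∧ (D ∨ B) ∧ B   [distribute ∨ over ∧]
≡ (A ∨ ¬C) ∧ (D ∨ ¬C) ∧ B   [simplify]

(A ∨ ¬C) ∧ (D ∨ ¬C) ∧ B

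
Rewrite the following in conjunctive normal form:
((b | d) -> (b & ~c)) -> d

(b | d) & (~b | c | d)

((b | d) -> (b & ~c)) -> d
≡ ~((b | d) -> (b & ~c)) | d   (eliminate ->)
≡ ~(~(b | d) | (b & ~c)) | d   (eliminate ->)
≡ (~~(b | d) & ~(b & ~c)) | d   (De Morgan)
≡ ((b | d) & ~(b & ~c)) | d   (double negation)
≡ ((b | d) & (~b | ~~c)) | d   (De Morgan)
≡ ((b | d) & (~b | c)) | d   (double negation)
≡ (b | d | d) & (~b | c | d)   (distribute | over &)
≡ (b | d) & (~b | c | d)   (simplify)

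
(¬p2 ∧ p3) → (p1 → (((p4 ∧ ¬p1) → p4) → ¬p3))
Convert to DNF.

(¬p2 ∧ p3) → (p1 → (((p4 ∧ ¬p1) → p4) → ¬p3))
⇔ ¬(¬p2 ∧ p3) ∨ (p1 → (((p4 ∧ ¬p1) → p4) → ¬p3))   — eliminate →
⇔ ¬(¬p2 ∧ p3) ∨ ¬p1 ∨ (((p4 ∧ ¬p1) → p4) → ¬p3)   — eliminate →
⇔ ¬(¬p2 ∧ p3) ∨ ¬p1 ∨ ¬((p4 ∧ ¬p1) → p4) ∨ ¬p3   — eliminate →
⇔ ¬(¬p2 ∧ p3) ∨ ¬p1 ∨ ¬(¬(p4 ∧ ¬p1) ∨ p4) ∨ ¬p3   — eliminate →
⇔ ¬¬p2 ∨ ¬p3 ∨ ¬p1 ∨ ¬(¬(p4 ∧ ¬p1) ∨ p4) ∨ ¬p3   — De Morgan
⇔ p2 ∨ ¬p3 ∨ ¬p1 ∨ ¬(¬(p4 ∧ ¬p1) ∨ p4) ∨ ¬p3   — double negation
⇔ p2 ∨ ¬p3 ∨ ¬p1 ∨ (¬¬(p4 ∧ ¬p1) ∧ ¬p4) ∨ ¬p3   — De Morgan
⇔ p2 ∨ ¬p3 ∨ ¬p1 ∨ (p4 ∧ ¬p1 ∧ ¬p4) ∨ ¬p3   — double negation
⇔ p2 ∨ ¬p3 ∨ ¬p1   — simplify

p2 ∨ ¬p3 ∨ ¬p1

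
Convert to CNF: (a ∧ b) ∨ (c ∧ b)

(a ∧ b) ∨ (c ∧ b)
≡ (a ∨ c) ∧ (a ∨ b) ∧ (b ∨ c) ∧ (b ∨ b)
≡ (a ∨ c) ∧ b

(a ∨ c) ∧ b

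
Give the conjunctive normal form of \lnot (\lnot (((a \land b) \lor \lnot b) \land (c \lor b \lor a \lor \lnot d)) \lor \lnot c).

\lnot (\lnot (((a \land b) \lor \lnot b) \land (c \lor b \lor a \lor \lnot d)) \lor \lnot c)
⇔ \lnot \lnot (((a \land b) \lor \lnot b) \land (c \lor b \lor a \lor \lnot d)) \land \lnot \lnot c   [De Morgan]
⇔ ((a \land b) \lor \lnot b) \land (c \lor b \lor a \lor \lnot d) \land \lnot \lnot c   [double negation]
⇔ ((a \land b) \lor \lnot b) \land (c \lor b \lor a \lor \lnot d) \land c   [double negation]
⇔ (a \lor \lnot b) \land (b \lor \lnot b) \land (c \lor b \lor a \lor \lnot d) \land c   [distribute \lor over \land]
⇔ (a \lor \lnot b) \land c   [simplify]

(a \lor \lnot b) \land c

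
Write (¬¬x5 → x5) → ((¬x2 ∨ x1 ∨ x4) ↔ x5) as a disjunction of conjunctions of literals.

(¬¬x5 → x5) → ((¬x2 ∨ x1 ∨ x4) ↔ x5)
≡ ¬(¬¬x5 → x5) ∨ ((¬x2 ∨ x1 ∨ x4) ↔ x5)   [eliminate →]
≡ ¬(¬¬¬x5 ∨ x5) ∨ ((¬x2 ∨ x1 ∨ x4) ↔ x5)   [eliminate →]
≡ ¬(¬¬¬x5 ∨ x5) ∨ (((¬x2 ∨ x1 ∨ x4) → x5) ∧ (x5 → (¬x2 ∨ x1 ∨ x4)))   [eliminate ↔]
≡ ¬(¬¬¬x5 ∨ x5) ∨ ((¬(¬x2 ∨ x1 ∨ x4) ∨ x5) ∧ (x5 → (¬x2 ∨ x1 ∨ x4)))   [eliminate →]
≡ ¬(¬¬¬x5 ∨ x5) ∨ ((¬(¬x2 ∨ x1 ∨ x4) ∨ x5) ∧ (¬x5 ∨ ¬x2 ∨ x1 ∨ x4))   [eliminate →]
≡ (¬¬¬¬x5 ∧ ¬x5) ∨ ((¬(¬x2 ∨ x1 ∨ x4) ∨ x5) ∧ (¬x5 ∨ ¬x2 ∨ x1 ∨ x4))   [De Morgan]
≡ (¬¬x5 ∧ ¬x5) ∨ ((¬(¬x2 ∨ x1 ∨ x4) ∨ x5) ∧ (¬x5 ∨ ¬x2 ∨ x1 ∨ x4))   [double negation]
≡ (x5 ∧ ¬x5) ∨ ((¬(¬x2 ∨ x1 ∨ x4) ∨ x5) ∧ (¬x5 ∨ ¬x2 ∨ x1 ∨ x4))   [double negation]
≡ (x5 ∧ ¬x5) ∨ (((¬¬x2 ∧ ¬x1 ∧ ¬x4) ∨ x5) ∧ (¬x5 ∨ ¬x2 ∨ x1 ∨ x4))   [De Morgan]
≡ (x5 ∧ ¬x5) ∨ (((x2 ∧ ¬x1 ∧ ¬x4) ∨ x5) ∧ (¬x5 ∨ ¬x2 ∨ x1 ∨ x4))   [double negation]
≡ (x5 ∧ ¬x5) ∨ (x2 ∧ ¬x1 ∧ ¬x4 ∧ ¬x5) ∨ (x2 ∧ ¬x1 ∧ ¬x4 ∧ ¬x2) ∨ (x2 ∧ ¬x1 ∧ ¬x4 ∧ x1) ∨ (x2 ∧ ¬x1 ∧ ¬x4 ∧ x4) ∨ (x5 ∧ ¬x5) ∨ (x5 ∧ ¬x2) ∨ (x5 ∧ x1) ∨ (x5 ∧ x4)   [distribute ∧ over ∨]
≡ (x2 ∧ ¬x1 ∧ ¬x4 ∧ ¬x5) ∨ (x5 ∧ ¬x2) ∨ (x5 ∧ x1) ∨ (x5 ∧ x4)   [simplify]

(x2 ∧ ¬x1 ∧ ¬x4 ∧ ¬x5) ∨ (x5 ∧ ¬x2) ∨ (x5 ∧ x1) ∨ (x5 ∧ x4)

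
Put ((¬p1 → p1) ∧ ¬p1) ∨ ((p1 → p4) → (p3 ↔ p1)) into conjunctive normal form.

((¬p1 → p1) ∧ ¬p1) ∨ ((p1 → p4) → (p3 ↔ p1))
≡ ((¬¬p1 ∨ p1) ∧ ¬p1) ∨ ((p1 → p4) → (p3 ↔ p1))   [eliminate →]
≡ ((¬¬p1 ∨ p1) ∧ ¬p1) ∨ ¬(p1 → p4) ∨ (p3 ↔ p1)   [eliminate →]
≡ ((¬¬p1 ∨ p1) ∧ ¬p1) ∨ ¬(¬p1 ∨ p4) ∨ (p3 ↔ p1)   [eliminate →]
≡ ((¬¬p1 ∨ p1) ∧ ¬p1) ∨ ¬(¬p1 ∨ p4) ∨ ((p3 → p1) ∧ (p1 → p3))   [eliminate ↔]
≡ ((¬¬p1 ∨ p1) ∧ ¬p1) ∨ ¬(¬p1 ∨ p4) ∨ ((¬p3 ∨ p1) ∧ (p1 → p3))   [eliminate →]
≡ ((¬¬p1 ∨ p1) ∧ ¬p1) ∨ ¬(¬p1 ∨ p4) ∨ ((¬p3 ∨ p1) ∧ (¬p1 ∨ p3))   [eliminate →]
≡ ((p1 ∨ p1) ∧ ¬p1) ∨ ¬(¬p1 ∨ p4) ∨ ((¬p3 ∨ p1) ∧ (¬p1 ∨ p3))   [double negation]
≡ ((p1 ∨ p1) ∧ ¬p1) ∨ (¬¬p1 ∧ ¬p4) ∨ ((¬p3 ∨ p1) ∧ (¬p1 ∨ p3))   [De Morgan]
≡ ((p1 ∨ p1) ∧ ¬p1) ∨ (p1 ∧ ¬p4) ∨ ((¬p3 ∨ p1) ∧ (¬p1 ∨ p3))   [double negation]
≡ (p1 ∨ p1 ∨ p1 ∨ ¬p3 ∨ p1) ∧ (p1 ∨ p1 ∨ p1 ∨ ¬p1 ∨ p3) ∧ (p1 ∨ p1 ∨ ¬p4 ∨ ¬p3 ∨ p1) ∧ (p1 ∨ p1 ∨ ¬p4 ∨ ¬p1 ∨ p3) ∧ (¬p1 ∨ p1 ∨ ¬p3 ∨ p1) ∧ (¬p1 ∨ p1 ∨ ¬p1 ∨ p3) ∧ (¬p1 ∨ ¬p4 ∨ ¬p3 ∨ p1) ∧ (¬p1 ∨ ¬p4 ∨ ¬p1 ∨ p3)   [distribute ∨ over ∧]
≡ (p1 ∨ ¬p3) ∧ (¬p1 ∨ ¬p4 ∨ p3)   [simplify]

(p1 ∨ ¬p3) ∧ (¬p1 ∨ ¬p4 ∨ p3)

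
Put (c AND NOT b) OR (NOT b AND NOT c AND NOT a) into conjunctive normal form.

(c AND NOT b) OR (NOT b AND NOT c AND NOT a)
= (c OR NOT b) AND (c OR NOT c) AND (c OR NOT a) AND (NOT b OR NOT b) AND (NOT b OR NOT c) AND (NOT b OR NOT a)   [distribute OR over AND]
= (c OR NOT a) AND NOT b   [simplify]

(c OR NOT a) AND NOT b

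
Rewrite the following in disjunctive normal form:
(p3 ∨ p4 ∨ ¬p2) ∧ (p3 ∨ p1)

p3 ∨ (p4 ∧ p1) ∨ (¬p2 ∧ p1)

(p3 ∨ p4 ∨ ¬p2) ∧ (p3 ∨ p1)
≡ (p3 ∧ p3) ∨ (p3 ∧ p1) ∨ (p4 ∧ p3) ∨ (p4 ∧ p1) ∨ (¬p2 ∧ p3) ∨ (¬p2 ∧ p1)   — distribute ∧ over ∨
≡ p3 ∨ (p4 ∧ p1) ∨ (¬p2 ∧ p1)   — simplify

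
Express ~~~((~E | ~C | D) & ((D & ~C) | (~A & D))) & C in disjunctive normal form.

(~D & C) | (C & A)

~~~((~E | ~C | D) & ((D & ~C) | (~A & D))) & C
≡ ~((~E | ~C | D) & ((D & ~C) | (~A & D))) & C   (double negation)
≡ (~(~E | ~C | D) | ~((D & ~C) | (~A & D))) & C   (De Morgan)
≡ ((~~E & ~~C & ~D) | ~((D & ~C) | (~A & D))) & C   (De Morgan)
≡ ((E & ~~C & ~D) | ~((D & ~C) | (~A & D))) & C   (double negation)
≡ ((E & C & ~D) | ~((D & ~C) | (~A & D))) & C   (double negation)
≡ ((E & C & ~D) | (~(D & ~C) & ~(~A & D))) & C   (De Morgan)
≡ ((E & C & ~D) | ((~D | ~~C) & ~(~A & D))) & C   (De Morgan)
≡ ((E & C & ~D) | ((~D | C) & ~(~A & D))) & C   (double negation)
≡ ((E & C & ~D) | ((~D | C) & (~~A | ~D))) & C   (De Morgan)
≡ ((E & C & ~D) | ((~D | C) & (A | ~D))) & C   (double negation)
≡ (E & C & ~D & C) | (~D & A & C) | (~D & ~D & C) | (C & A & C) | (C & ~D & C)   (distribute & over |)
≡ (~D & C) | (C & A)   (simplify)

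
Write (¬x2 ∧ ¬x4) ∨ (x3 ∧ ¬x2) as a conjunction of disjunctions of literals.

(¬x2 ∧ ¬x4) ∨ (x3 ∧ ¬x2)
= (¬x2 ∨ x3) ∧ (¬x2 ∨ ¬x2) ∧ (¬x4 ∨ x3) ∧ (¬x4 ∨ ¬x2)   — distribute ∨ over ∧
= ¬x2 ∧ (¬x4 ∨ x3)   — simplify

¬x2 ∧ (¬x4 ∨ x3)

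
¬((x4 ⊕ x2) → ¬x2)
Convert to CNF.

¬((x4 ⊕ x2) → ¬x2)
= ¬(¬(x4 ⊕ x2) ∨ ¬x2)   (eliminate →)
= ¬(¬((x4 ∨ x2) ∧ ¬(x4 ∧ x2)) ∨ ¬x2)   (expand ⊕)
= ¬¬((x4 ∨ x2) ∧ ¬(x4 ∧ x2)) ∧ ¬¬x2   (De Morgan)
= (x4 ∨ x2) ∧ ¬(x4 ∧ x2) ∧ ¬¬x2   (double negation)
= (x4 ∨ x2) ∧ (¬x4 ∨ ¬x2) ∧ ¬¬x2   (De Morgan)
= (x4 ∨ x2) ∧ (¬x4 ∨ ¬x2) ∧ x2   (double negation)
= (¬x4 ∨ ¬x2) ∧ x2   (simplify)

(¬x4 ∨ ¬x2) ∧ x2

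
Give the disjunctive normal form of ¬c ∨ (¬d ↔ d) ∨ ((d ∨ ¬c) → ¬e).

¬c ∨ (¬d ∧ c) ∨ ¬e

¬c ∨ (¬d ↔ d) ∨ ((d ∨ ¬c) → ¬e)
≡ ¬c ∨ ((¬d → d) ∧ (d → ¬d)) ∨ ((d ∨ ¬c) → ¬e)   — eliminate ↔
≡ ¬c ∨ ((¬¬d ∨ d) ∧ (d → ¬d)) ∨ ((d ∨ ¬c) → ¬e)   — eliminate →
≡ ¬c ∨ ((¬¬d ∨ d) ∧ (¬d ∨ ¬d)) ∨ ((d ∨ ¬c) → ¬e)   — eliminate →
≡ ¬c ∨ ((¬¬d ∨ d) ∧ (¬d ∨ ¬d)) ∨ ¬(d ∨ ¬c) ∨ ¬e   — eliminate →
≡ ¬c ∨ ((d ∨ d) ∧ (¬d ∨ ¬d)) ∨ ¬(d ∨ ¬c) ∨ ¬e   — double negation
≡ ¬c ∨ ((d ∨ d) ∧ (¬d ∨ ¬d)) ∨ (¬d ∧ ¬¬c) ∨ ¬e   — De Morgan
≡ ¬c ∨ ((d ∨ d) ∧ (¬d ∨ ¬d)) ∨ (¬d ∧ c) ∨ ¬e   — double negation
≡ ¬c ∨ (d ∧ ¬d) ∨ (d ∧ ¬d) ∨ (d ∧ ¬d) ∨ (d ∧ ¬d) ∨ (¬d ∧ c) ∨ ¬e   — distribute ∧ over ∨
≡ ¬c ∨ (¬d ∧ c) ∨ ¬e   — simplify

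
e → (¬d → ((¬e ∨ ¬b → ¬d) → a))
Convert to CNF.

e → (¬d → ((¬e ∨ ¬b → ¬d) → a))
⇔ ¬e ∨ (¬d → ((¬e ∨ ¬b → ¬d) → a))   — eliminate →
⇔ ¬e ∨ ¬¬d ∨ ((¬e ∨ ¬b → ¬d) → a)   — eliminate →
⇔ ¬e ∨ ¬¬d ∨ ¬(¬e ∨ ¬b → ¬d) ∨ a   — eliminate →
⇔ ¬e ∨ ¬¬d ∨ ¬(¬(¬e ∨ ¬b) ∨ ¬d) ∨ a   — eliminate →
⇔ ¬e ∨ d ∨ ¬(¬(¬e ∨ ¬b) ∨ ¬d) ∨ a   — double negation
⇔ ¬e ∨ d ∨ ¬¬(¬e ∨ ¬b) ∧ ¬¬d ∨ a   — De Morgan
⇔ ¬e ∨ d ∨ (¬e ∨ ¬b) ∧ ¬¬d ∨ a   — double negation
⇔ ¬e ∨ d ∨ (¬e ∨ ¬b) ∧ d ∨ a   — double negation
⇔ (¬e ∨ d ∨ ¬e ∨ ¬b ∨ a) ∧ (¬e ∨ d ∨ d ∨ a)   — distribute ∨ over ∧
⇔ ¬e ∨ d ∨ a   — simplify

¬e ∨ d ∨ a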